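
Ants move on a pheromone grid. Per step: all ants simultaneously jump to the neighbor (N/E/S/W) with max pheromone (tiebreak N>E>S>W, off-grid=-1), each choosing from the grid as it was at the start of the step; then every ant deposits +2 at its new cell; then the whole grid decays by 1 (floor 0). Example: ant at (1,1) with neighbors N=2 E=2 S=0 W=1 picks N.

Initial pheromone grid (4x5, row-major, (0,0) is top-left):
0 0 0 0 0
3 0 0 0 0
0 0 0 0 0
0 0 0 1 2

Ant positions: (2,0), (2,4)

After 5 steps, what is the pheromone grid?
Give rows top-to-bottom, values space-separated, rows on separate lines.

After step 1: ants at (1,0),(3,4)
  0 0 0 0 0
  4 0 0 0 0
  0 0 0 0 0
  0 0 0 0 3
After step 2: ants at (0,0),(2,4)
  1 0 0 0 0
  3 0 0 0 0
  0 0 0 0 1
  0 0 0 0 2
After step 3: ants at (1,0),(3,4)
  0 0 0 0 0
  4 0 0 0 0
  0 0 0 0 0
  0 0 0 0 3
After step 4: ants at (0,0),(2,4)
  1 0 0 0 0
  3 0 0 0 0
  0 0 0 0 1
  0 0 0 0 2
After step 5: ants at (1,0),(3,4)
  0 0 0 0 0
  4 0 0 0 0
  0 0 0 0 0
  0 0 0 0 3

0 0 0 0 0
4 0 0 0 0
0 0 0 0 0
0 0 0 0 3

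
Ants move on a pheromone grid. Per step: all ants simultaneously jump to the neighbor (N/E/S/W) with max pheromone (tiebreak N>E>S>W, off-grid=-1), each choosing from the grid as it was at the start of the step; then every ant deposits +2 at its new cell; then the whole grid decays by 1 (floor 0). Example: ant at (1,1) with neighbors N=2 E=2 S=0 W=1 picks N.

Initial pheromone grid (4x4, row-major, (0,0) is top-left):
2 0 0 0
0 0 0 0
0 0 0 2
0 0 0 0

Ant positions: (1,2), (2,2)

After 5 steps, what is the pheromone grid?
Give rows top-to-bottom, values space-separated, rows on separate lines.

After step 1: ants at (0,2),(2,3)
  1 0 1 0
  0 0 0 0
  0 0 0 3
  0 0 0 0
After step 2: ants at (0,3),(1,3)
  0 0 0 1
  0 0 0 1
  0 0 0 2
  0 0 0 0
After step 3: ants at (1,3),(2,3)
  0 0 0 0
  0 0 0 2
  0 0 0 3
  0 0 0 0
After step 4: ants at (2,3),(1,3)
  0 0 0 0
  0 0 0 3
  0 0 0 4
  0 0 0 0
After step 5: ants at (1,3),(2,3)
  0 0 0 0
  0 0 0 4
  0 0 0 5
  0 0 0 0

0 0 0 0
0 0 0 4
0 0 0 5
0 0 0 0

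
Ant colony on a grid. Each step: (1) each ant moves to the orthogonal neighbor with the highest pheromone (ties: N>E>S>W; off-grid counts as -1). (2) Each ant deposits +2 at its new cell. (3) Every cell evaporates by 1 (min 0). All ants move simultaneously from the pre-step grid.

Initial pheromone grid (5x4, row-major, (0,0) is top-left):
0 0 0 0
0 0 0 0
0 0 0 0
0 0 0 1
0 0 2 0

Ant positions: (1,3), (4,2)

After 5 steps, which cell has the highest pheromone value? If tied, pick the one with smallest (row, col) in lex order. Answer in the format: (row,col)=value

Answer: (0,3)=1

Derivation:
Step 1: ant0:(1,3)->N->(0,3) | ant1:(4,2)->N->(3,2)
  grid max=1 at (0,3)
Step 2: ant0:(0,3)->S->(1,3) | ant1:(3,2)->S->(4,2)
  grid max=2 at (4,2)
Step 3: ant0:(1,3)->N->(0,3) | ant1:(4,2)->N->(3,2)
  grid max=1 at (0,3)
Step 4: ant0:(0,3)->S->(1,3) | ant1:(3,2)->S->(4,2)
  grid max=2 at (4,2)
Step 5: ant0:(1,3)->N->(0,3) | ant1:(4,2)->N->(3,2)
  grid max=1 at (0,3)
Final grid:
  0 0 0 1
  0 0 0 0
  0 0 0 0
  0 0 1 0
  0 0 1 0
Max pheromone 1 at (0,3)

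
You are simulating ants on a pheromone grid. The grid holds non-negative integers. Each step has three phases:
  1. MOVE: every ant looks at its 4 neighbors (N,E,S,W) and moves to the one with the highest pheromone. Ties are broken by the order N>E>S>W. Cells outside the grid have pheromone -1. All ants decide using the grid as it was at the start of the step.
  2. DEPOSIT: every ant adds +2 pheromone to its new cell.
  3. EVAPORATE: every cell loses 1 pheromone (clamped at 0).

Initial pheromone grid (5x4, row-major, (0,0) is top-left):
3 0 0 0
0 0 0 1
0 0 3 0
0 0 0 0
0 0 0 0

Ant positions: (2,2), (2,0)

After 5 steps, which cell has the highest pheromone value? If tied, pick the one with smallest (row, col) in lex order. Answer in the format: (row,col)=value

Step 1: ant0:(2,2)->N->(1,2) | ant1:(2,0)->N->(1,0)
  grid max=2 at (0,0)
Step 2: ant0:(1,2)->S->(2,2) | ant1:(1,0)->N->(0,0)
  grid max=3 at (0,0)
Step 3: ant0:(2,2)->N->(1,2) | ant1:(0,0)->E->(0,1)
  grid max=2 at (0,0)
Step 4: ant0:(1,2)->S->(2,2) | ant1:(0,1)->W->(0,0)
  grid max=3 at (0,0)
Step 5: ant0:(2,2)->N->(1,2) | ant1:(0,0)->E->(0,1)
  grid max=2 at (0,0)
Final grid:
  2 1 0 0
  0 0 1 0
  0 0 2 0
  0 0 0 0
  0 0 0 0
Max pheromone 2 at (0,0)

Answer: (0,0)=2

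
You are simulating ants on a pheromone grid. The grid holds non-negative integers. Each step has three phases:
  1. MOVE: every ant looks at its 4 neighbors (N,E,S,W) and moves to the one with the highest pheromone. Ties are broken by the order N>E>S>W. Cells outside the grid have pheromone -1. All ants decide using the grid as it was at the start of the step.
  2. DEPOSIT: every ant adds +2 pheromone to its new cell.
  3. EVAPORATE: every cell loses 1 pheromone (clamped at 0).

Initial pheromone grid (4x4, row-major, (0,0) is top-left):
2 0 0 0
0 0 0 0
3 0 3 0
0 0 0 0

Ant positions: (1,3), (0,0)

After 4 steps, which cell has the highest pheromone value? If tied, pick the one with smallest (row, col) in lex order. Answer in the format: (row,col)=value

Answer: (0,0)=2

Derivation:
Step 1: ant0:(1,3)->N->(0,3) | ant1:(0,0)->E->(0,1)
  grid max=2 at (2,0)
Step 2: ant0:(0,3)->S->(1,3) | ant1:(0,1)->W->(0,0)
  grid max=2 at (0,0)
Step 3: ant0:(1,3)->N->(0,3) | ant1:(0,0)->E->(0,1)
  grid max=1 at (0,0)
Step 4: ant0:(0,3)->S->(1,3) | ant1:(0,1)->W->(0,0)
  grid max=2 at (0,0)
Final grid:
  2 0 0 0
  0 0 0 1
  0 0 0 0
  0 0 0 0
Max pheromone 2 at (0,0)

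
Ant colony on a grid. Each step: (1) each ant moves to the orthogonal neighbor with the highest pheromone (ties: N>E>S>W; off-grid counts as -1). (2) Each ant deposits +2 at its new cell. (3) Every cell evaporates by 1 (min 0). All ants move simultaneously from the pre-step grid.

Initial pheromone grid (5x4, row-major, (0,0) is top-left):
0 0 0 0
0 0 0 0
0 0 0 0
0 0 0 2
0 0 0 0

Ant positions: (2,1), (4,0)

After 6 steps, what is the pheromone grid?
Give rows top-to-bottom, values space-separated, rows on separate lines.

After step 1: ants at (1,1),(3,0)
  0 0 0 0
  0 1 0 0
  0 0 0 0
  1 0 0 1
  0 0 0 0
After step 2: ants at (0,1),(2,0)
  0 1 0 0
  0 0 0 0
  1 0 0 0
  0 0 0 0
  0 0 0 0
After step 3: ants at (0,2),(1,0)
  0 0 1 0
  1 0 0 0
  0 0 0 0
  0 0 0 0
  0 0 0 0
After step 4: ants at (0,3),(0,0)
  1 0 0 1
  0 0 0 0
  0 0 0 0
  0 0 0 0
  0 0 0 0
After step 5: ants at (1,3),(0,1)
  0 1 0 0
  0 0 0 1
  0 0 0 0
  0 0 0 0
  0 0 0 0
After step 6: ants at (0,3),(0,2)
  0 0 1 1
  0 0 0 0
  0 0 0 0
  0 0 0 0
  0 0 0 0

0 0 1 1
0 0 0 0
0 0 0 0
0 0 0 0
0 0 0 0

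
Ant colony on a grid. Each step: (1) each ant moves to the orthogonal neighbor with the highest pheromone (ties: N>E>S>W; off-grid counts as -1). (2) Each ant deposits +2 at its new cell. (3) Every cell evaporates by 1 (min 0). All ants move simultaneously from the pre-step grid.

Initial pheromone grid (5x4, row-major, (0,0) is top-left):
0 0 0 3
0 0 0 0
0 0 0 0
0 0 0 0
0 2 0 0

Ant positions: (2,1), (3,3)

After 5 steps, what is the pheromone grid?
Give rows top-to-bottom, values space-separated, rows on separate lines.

After step 1: ants at (1,1),(2,3)
  0 0 0 2
  0 1 0 0
  0 0 0 1
  0 0 0 0
  0 1 0 0
After step 2: ants at (0,1),(1,3)
  0 1 0 1
  0 0 0 1
  0 0 0 0
  0 0 0 0
  0 0 0 0
After step 3: ants at (0,2),(0,3)
  0 0 1 2
  0 0 0 0
  0 0 0 0
  0 0 0 0
  0 0 0 0
After step 4: ants at (0,3),(0,2)
  0 0 2 3
  0 0 0 0
  0 0 0 0
  0 0 0 0
  0 0 0 0
After step 5: ants at (0,2),(0,3)
  0 0 3 4
  0 0 0 0
  0 0 0 0
  0 0 0 0
  0 0 0 0

0 0 3 4
0 0 0 0
0 0 0 0
0 0 0 0
0 0 0 0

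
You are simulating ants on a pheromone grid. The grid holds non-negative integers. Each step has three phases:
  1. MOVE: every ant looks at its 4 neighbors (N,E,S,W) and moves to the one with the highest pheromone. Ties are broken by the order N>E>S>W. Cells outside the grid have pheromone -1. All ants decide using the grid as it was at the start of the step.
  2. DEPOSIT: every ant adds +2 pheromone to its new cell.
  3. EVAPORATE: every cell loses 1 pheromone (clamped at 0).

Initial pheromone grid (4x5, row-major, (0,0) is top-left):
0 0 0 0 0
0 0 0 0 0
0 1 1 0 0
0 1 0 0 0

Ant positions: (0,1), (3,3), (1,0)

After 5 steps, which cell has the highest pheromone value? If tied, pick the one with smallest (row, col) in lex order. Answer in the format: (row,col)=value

Answer: (0,3)=6

Derivation:
Step 1: ant0:(0,1)->E->(0,2) | ant1:(3,3)->N->(2,3) | ant2:(1,0)->N->(0,0)
  grid max=1 at (0,0)
Step 2: ant0:(0,2)->E->(0,3) | ant1:(2,3)->N->(1,3) | ant2:(0,0)->E->(0,1)
  grid max=1 at (0,1)
Step 3: ant0:(0,3)->S->(1,3) | ant1:(1,3)->N->(0,3) | ant2:(0,1)->E->(0,2)
  grid max=2 at (0,3)
Step 4: ant0:(1,3)->N->(0,3) | ant1:(0,3)->S->(1,3) | ant2:(0,2)->E->(0,3)
  grid max=5 at (0,3)
Step 5: ant0:(0,3)->S->(1,3) | ant1:(1,3)->N->(0,3) | ant2:(0,3)->S->(1,3)
  grid max=6 at (0,3)
Final grid:
  0 0 0 6 0
  0 0 0 6 0
  0 0 0 0 0
  0 0 0 0 0
Max pheromone 6 at (0,3)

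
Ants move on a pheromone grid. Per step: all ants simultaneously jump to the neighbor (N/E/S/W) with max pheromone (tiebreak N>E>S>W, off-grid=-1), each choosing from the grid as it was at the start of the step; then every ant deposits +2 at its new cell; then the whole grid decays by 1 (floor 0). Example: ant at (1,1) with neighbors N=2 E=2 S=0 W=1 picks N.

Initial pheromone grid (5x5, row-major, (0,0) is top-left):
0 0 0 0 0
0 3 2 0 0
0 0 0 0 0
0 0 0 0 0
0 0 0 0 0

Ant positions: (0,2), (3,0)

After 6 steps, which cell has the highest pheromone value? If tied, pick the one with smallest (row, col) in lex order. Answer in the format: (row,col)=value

Answer: (1,1)=7

Derivation:
Step 1: ant0:(0,2)->S->(1,2) | ant1:(3,0)->N->(2,0)
  grid max=3 at (1,2)
Step 2: ant0:(1,2)->W->(1,1) | ant1:(2,0)->N->(1,0)
  grid max=3 at (1,1)
Step 3: ant0:(1,1)->E->(1,2) | ant1:(1,0)->E->(1,1)
  grid max=4 at (1,1)
Step 4: ant0:(1,2)->W->(1,1) | ant1:(1,1)->E->(1,2)
  grid max=5 at (1,1)
Step 5: ant0:(1,1)->E->(1,2) | ant1:(1,2)->W->(1,1)
  grid max=6 at (1,1)
Step 6: ant0:(1,2)->W->(1,1) | ant1:(1,1)->E->(1,2)
  grid max=7 at (1,1)
Final grid:
  0 0 0 0 0
  0 7 6 0 0
  0 0 0 0 0
  0 0 0 0 0
  0 0 0 0 0
Max pheromone 7 at (1,1)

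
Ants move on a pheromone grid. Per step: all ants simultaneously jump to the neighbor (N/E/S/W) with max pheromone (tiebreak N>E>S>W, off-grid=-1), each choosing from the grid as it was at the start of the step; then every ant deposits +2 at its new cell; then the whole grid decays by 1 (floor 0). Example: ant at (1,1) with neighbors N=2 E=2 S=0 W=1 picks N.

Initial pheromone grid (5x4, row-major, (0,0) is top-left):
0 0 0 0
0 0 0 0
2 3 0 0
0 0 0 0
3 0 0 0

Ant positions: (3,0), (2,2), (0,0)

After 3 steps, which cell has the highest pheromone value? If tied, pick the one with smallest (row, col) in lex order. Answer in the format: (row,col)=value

Step 1: ant0:(3,0)->S->(4,0) | ant1:(2,2)->W->(2,1) | ant2:(0,0)->E->(0,1)
  grid max=4 at (2,1)
Step 2: ant0:(4,0)->N->(3,0) | ant1:(2,1)->W->(2,0) | ant2:(0,1)->E->(0,2)
  grid max=3 at (2,1)
Step 3: ant0:(3,0)->S->(4,0) | ant1:(2,0)->E->(2,1) | ant2:(0,2)->E->(0,3)
  grid max=4 at (2,1)
Final grid:
  0 0 0 1
  0 0 0 0
  1 4 0 0
  0 0 0 0
  4 0 0 0
Max pheromone 4 at (2,1)

Answer: (2,1)=4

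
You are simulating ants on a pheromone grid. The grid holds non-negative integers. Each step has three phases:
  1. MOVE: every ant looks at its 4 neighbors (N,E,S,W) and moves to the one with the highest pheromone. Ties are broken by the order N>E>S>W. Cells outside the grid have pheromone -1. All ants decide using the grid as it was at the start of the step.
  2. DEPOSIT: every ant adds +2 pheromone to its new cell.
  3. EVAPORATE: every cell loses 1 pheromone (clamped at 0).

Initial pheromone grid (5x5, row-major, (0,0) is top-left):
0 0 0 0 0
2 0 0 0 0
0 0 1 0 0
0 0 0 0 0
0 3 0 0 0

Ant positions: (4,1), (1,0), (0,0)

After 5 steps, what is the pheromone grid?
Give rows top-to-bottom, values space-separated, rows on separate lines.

After step 1: ants at (3,1),(0,0),(1,0)
  1 0 0 0 0
  3 0 0 0 0
  0 0 0 0 0
  0 1 0 0 0
  0 2 0 0 0
After step 2: ants at (4,1),(1,0),(0,0)
  2 0 0 0 0
  4 0 0 0 0
  0 0 0 0 0
  0 0 0 0 0
  0 3 0 0 0
After step 3: ants at (3,1),(0,0),(1,0)
  3 0 0 0 0
  5 0 0 0 0
  0 0 0 0 0
  0 1 0 0 0
  0 2 0 0 0
After step 4: ants at (4,1),(1,0),(0,0)
  4 0 0 0 0
  6 0 0 0 0
  0 0 0 0 0
  0 0 0 0 0
  0 3 0 0 0
After step 5: ants at (3,1),(0,0),(1,0)
  5 0 0 0 0
  7 0 0 0 0
  0 0 0 0 0
  0 1 0 0 0
  0 2 0 0 0

5 0 0 0 0
7 0 0 0 0
0 0 0 0 0
0 1 0 0 0
0 2 0 0 0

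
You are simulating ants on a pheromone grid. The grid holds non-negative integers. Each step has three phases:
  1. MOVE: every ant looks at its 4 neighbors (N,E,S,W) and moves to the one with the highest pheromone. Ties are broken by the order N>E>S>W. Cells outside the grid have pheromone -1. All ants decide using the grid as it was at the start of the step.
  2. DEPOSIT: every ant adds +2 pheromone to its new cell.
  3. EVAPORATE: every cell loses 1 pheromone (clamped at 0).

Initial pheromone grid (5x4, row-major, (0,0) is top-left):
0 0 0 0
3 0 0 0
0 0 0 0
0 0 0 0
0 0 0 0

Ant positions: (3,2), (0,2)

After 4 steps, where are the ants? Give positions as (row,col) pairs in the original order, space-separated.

Step 1: ant0:(3,2)->N->(2,2) | ant1:(0,2)->E->(0,3)
  grid max=2 at (1,0)
Step 2: ant0:(2,2)->N->(1,2) | ant1:(0,3)->S->(1,3)
  grid max=1 at (1,0)
Step 3: ant0:(1,2)->E->(1,3) | ant1:(1,3)->W->(1,2)
  grid max=2 at (1,2)
Step 4: ant0:(1,3)->W->(1,2) | ant1:(1,2)->E->(1,3)
  grid max=3 at (1,2)

(1,2) (1,3)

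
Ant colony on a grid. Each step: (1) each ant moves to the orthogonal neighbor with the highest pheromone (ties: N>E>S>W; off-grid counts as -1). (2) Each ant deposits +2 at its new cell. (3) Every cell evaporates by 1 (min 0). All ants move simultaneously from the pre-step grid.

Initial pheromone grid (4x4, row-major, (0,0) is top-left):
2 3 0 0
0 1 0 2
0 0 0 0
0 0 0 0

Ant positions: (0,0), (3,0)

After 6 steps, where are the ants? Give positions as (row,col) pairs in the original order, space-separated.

Step 1: ant0:(0,0)->E->(0,1) | ant1:(3,0)->N->(2,0)
  grid max=4 at (0,1)
Step 2: ant0:(0,1)->W->(0,0) | ant1:(2,0)->N->(1,0)
  grid max=3 at (0,1)
Step 3: ant0:(0,0)->E->(0,1) | ant1:(1,0)->N->(0,0)
  grid max=4 at (0,1)
Step 4: ant0:(0,1)->W->(0,0) | ant1:(0,0)->E->(0,1)
  grid max=5 at (0,1)
Step 5: ant0:(0,0)->E->(0,1) | ant1:(0,1)->W->(0,0)
  grid max=6 at (0,1)
Step 6: ant0:(0,1)->W->(0,0) | ant1:(0,0)->E->(0,1)
  grid max=7 at (0,1)

(0,0) (0,1)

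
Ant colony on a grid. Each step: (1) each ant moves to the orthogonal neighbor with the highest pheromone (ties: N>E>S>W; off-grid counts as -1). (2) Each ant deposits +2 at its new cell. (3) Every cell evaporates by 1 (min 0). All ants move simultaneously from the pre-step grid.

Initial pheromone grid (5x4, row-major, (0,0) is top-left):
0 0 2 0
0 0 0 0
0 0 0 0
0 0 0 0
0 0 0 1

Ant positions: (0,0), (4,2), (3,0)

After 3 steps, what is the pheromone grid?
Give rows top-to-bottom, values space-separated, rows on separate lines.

After step 1: ants at (0,1),(4,3),(2,0)
  0 1 1 0
  0 0 0 0
  1 0 0 0
  0 0 0 0
  0 0 0 2
After step 2: ants at (0,2),(3,3),(1,0)
  0 0 2 0
  1 0 0 0
  0 0 0 0
  0 0 0 1
  0 0 0 1
After step 3: ants at (0,3),(4,3),(0,0)
  1 0 1 1
  0 0 0 0
  0 0 0 0
  0 0 0 0
  0 0 0 2

1 0 1 1
0 0 0 0
0 0 0 0
0 0 0 0
0 0 0 2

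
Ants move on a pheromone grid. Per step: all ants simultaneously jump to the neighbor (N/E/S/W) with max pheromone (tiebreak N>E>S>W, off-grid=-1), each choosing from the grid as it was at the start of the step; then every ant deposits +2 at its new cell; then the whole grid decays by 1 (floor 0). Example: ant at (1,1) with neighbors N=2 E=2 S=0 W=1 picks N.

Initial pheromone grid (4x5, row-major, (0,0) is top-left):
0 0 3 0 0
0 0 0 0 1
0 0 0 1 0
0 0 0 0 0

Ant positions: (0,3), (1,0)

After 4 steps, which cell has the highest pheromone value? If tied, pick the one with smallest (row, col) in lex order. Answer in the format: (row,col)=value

Step 1: ant0:(0,3)->W->(0,2) | ant1:(1,0)->N->(0,0)
  grid max=4 at (0,2)
Step 2: ant0:(0,2)->E->(0,3) | ant1:(0,0)->E->(0,1)
  grid max=3 at (0,2)
Step 3: ant0:(0,3)->W->(0,2) | ant1:(0,1)->E->(0,2)
  grid max=6 at (0,2)
Step 4: ant0:(0,2)->E->(0,3) | ant1:(0,2)->E->(0,3)
  grid max=5 at (0,2)
Final grid:
  0 0 5 3 0
  0 0 0 0 0
  0 0 0 0 0
  0 0 0 0 0
Max pheromone 5 at (0,2)

Answer: (0,2)=5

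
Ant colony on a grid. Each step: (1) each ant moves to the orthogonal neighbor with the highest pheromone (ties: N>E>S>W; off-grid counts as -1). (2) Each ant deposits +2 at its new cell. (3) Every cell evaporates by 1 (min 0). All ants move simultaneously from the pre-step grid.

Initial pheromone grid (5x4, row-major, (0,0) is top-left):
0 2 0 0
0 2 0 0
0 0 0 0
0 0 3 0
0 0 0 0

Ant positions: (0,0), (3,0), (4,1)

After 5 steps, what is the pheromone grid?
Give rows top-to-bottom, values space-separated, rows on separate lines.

After step 1: ants at (0,1),(2,0),(3,1)
  0 3 0 0
  0 1 0 0
  1 0 0 0
  0 1 2 0
  0 0 0 0
After step 2: ants at (1,1),(1,0),(3,2)
  0 2 0 0
  1 2 0 0
  0 0 0 0
  0 0 3 0
  0 0 0 0
After step 3: ants at (0,1),(1,1),(2,2)
  0 3 0 0
  0 3 0 0
  0 0 1 0
  0 0 2 0
  0 0 0 0
After step 4: ants at (1,1),(0,1),(3,2)
  0 4 0 0
  0 4 0 0
  0 0 0 0
  0 0 3 0
  0 0 0 0
After step 5: ants at (0,1),(1,1),(2,2)
  0 5 0 0
  0 5 0 0
  0 0 1 0
  0 0 2 0
  0 0 0 0

0 5 0 0
0 5 0 0
0 0 1 0
0 0 2 0
0 0 0 0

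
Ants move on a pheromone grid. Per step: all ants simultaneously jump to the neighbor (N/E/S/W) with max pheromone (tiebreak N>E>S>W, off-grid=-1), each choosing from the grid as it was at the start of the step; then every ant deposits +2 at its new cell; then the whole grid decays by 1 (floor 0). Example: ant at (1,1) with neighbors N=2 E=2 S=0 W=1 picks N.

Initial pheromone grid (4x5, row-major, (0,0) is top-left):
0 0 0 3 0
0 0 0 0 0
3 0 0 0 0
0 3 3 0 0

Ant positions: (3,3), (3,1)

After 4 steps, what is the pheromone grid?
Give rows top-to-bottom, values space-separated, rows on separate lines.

After step 1: ants at (3,2),(3,2)
  0 0 0 2 0
  0 0 0 0 0
  2 0 0 0 0
  0 2 6 0 0
After step 2: ants at (3,1),(3,1)
  0 0 0 1 0
  0 0 0 0 0
  1 0 0 0 0
  0 5 5 0 0
After step 3: ants at (3,2),(3,2)
  0 0 0 0 0
  0 0 0 0 0
  0 0 0 0 0
  0 4 8 0 0
After step 4: ants at (3,1),(3,1)
  0 0 0 0 0
  0 0 0 0 0
  0 0 0 0 0
  0 7 7 0 0

0 0 0 0 0
0 0 0 0 0
0 0 0 0 0
0 7 7 0 0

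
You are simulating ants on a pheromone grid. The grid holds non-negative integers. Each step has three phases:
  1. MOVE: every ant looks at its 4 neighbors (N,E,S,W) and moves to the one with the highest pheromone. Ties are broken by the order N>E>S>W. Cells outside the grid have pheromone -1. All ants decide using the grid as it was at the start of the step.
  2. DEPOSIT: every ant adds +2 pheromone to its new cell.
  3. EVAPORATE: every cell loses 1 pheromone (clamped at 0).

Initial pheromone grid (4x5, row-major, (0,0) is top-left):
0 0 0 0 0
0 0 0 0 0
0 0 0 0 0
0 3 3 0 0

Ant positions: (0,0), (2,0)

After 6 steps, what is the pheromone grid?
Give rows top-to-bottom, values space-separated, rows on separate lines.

After step 1: ants at (0,1),(1,0)
  0 1 0 0 0
  1 0 0 0 0
  0 0 0 0 0
  0 2 2 0 0
After step 2: ants at (0,2),(0,0)
  1 0 1 0 0
  0 0 0 0 0
  0 0 0 0 0
  0 1 1 0 0
After step 3: ants at (0,3),(0,1)
  0 1 0 1 0
  0 0 0 0 0
  0 0 0 0 0
  0 0 0 0 0
After step 4: ants at (0,4),(0,2)
  0 0 1 0 1
  0 0 0 0 0
  0 0 0 0 0
  0 0 0 0 0
After step 5: ants at (1,4),(0,3)
  0 0 0 1 0
  0 0 0 0 1
  0 0 0 0 0
  0 0 0 0 0
After step 6: ants at (0,4),(0,4)
  0 0 0 0 3
  0 0 0 0 0
  0 0 0 0 0
  0 0 0 0 0

0 0 0 0 3
0 0 0 0 0
0 0 0 0 0
0 0 0 0 0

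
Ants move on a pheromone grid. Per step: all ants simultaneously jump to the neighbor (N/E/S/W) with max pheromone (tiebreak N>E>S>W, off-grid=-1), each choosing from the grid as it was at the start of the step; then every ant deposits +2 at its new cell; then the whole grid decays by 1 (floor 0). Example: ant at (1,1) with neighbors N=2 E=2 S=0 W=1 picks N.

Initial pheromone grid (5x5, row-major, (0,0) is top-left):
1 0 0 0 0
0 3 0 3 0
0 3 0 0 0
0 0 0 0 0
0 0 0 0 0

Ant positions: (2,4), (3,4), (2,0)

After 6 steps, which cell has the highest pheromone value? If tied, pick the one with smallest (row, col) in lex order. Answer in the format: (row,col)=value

Answer: (1,3)=7

Derivation:
Step 1: ant0:(2,4)->N->(1,4) | ant1:(3,4)->N->(2,4) | ant2:(2,0)->E->(2,1)
  grid max=4 at (2,1)
Step 2: ant0:(1,4)->W->(1,3) | ant1:(2,4)->N->(1,4) | ant2:(2,1)->N->(1,1)
  grid max=3 at (1,1)
Step 3: ant0:(1,3)->E->(1,4) | ant1:(1,4)->W->(1,3) | ant2:(1,1)->S->(2,1)
  grid max=4 at (1,3)
Step 4: ant0:(1,4)->W->(1,3) | ant1:(1,3)->E->(1,4) | ant2:(2,1)->N->(1,1)
  grid max=5 at (1,3)
Step 5: ant0:(1,3)->E->(1,4) | ant1:(1,4)->W->(1,3) | ant2:(1,1)->S->(2,1)
  grid max=6 at (1,3)
Step 6: ant0:(1,4)->W->(1,3) | ant1:(1,3)->E->(1,4) | ant2:(2,1)->N->(1,1)
  grid max=7 at (1,3)
Final grid:
  0 0 0 0 0
  0 3 0 7 6
  0 3 0 0 0
  0 0 0 0 0
  0 0 0 0 0
Max pheromone 7 at (1,3)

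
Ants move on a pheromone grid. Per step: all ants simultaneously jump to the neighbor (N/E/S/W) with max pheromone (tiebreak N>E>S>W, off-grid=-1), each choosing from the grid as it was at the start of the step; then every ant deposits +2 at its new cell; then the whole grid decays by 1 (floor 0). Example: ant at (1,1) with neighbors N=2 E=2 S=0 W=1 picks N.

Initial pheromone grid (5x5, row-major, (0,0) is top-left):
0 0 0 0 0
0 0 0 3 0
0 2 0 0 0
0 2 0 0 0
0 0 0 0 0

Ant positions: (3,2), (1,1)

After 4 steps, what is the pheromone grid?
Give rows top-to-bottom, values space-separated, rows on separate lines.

After step 1: ants at (3,1),(2,1)
  0 0 0 0 0
  0 0 0 2 0
  0 3 0 0 0
  0 3 0 0 0
  0 0 0 0 0
After step 2: ants at (2,1),(3,1)
  0 0 0 0 0
  0 0 0 1 0
  0 4 0 0 0
  0 4 0 0 0
  0 0 0 0 0
After step 3: ants at (3,1),(2,1)
  0 0 0 0 0
  0 0 0 0 0
  0 5 0 0 0
  0 5 0 0 0
  0 0 0 0 0
After step 4: ants at (2,1),(3,1)
  0 0 0 0 0
  0 0 0 0 0
  0 6 0 0 0
  0 6 0 0 0
  0 0 0 0 0

0 0 0 0 0
0 0 0 0 0
0 6 0 0 0
0 6 0 0 0
0 0 0 0 0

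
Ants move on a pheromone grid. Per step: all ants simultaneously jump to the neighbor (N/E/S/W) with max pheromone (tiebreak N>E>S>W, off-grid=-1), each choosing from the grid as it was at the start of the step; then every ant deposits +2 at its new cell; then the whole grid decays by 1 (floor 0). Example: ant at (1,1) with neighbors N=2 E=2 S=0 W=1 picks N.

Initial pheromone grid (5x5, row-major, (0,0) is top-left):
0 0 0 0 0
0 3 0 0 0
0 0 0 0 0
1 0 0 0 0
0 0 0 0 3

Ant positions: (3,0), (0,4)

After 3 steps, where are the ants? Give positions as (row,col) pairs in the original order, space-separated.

Step 1: ant0:(3,0)->N->(2,0) | ant1:(0,4)->S->(1,4)
  grid max=2 at (1,1)
Step 2: ant0:(2,0)->N->(1,0) | ant1:(1,4)->N->(0,4)
  grid max=1 at (0,4)
Step 3: ant0:(1,0)->E->(1,1) | ant1:(0,4)->S->(1,4)
  grid max=2 at (1,1)

(1,1) (1,4)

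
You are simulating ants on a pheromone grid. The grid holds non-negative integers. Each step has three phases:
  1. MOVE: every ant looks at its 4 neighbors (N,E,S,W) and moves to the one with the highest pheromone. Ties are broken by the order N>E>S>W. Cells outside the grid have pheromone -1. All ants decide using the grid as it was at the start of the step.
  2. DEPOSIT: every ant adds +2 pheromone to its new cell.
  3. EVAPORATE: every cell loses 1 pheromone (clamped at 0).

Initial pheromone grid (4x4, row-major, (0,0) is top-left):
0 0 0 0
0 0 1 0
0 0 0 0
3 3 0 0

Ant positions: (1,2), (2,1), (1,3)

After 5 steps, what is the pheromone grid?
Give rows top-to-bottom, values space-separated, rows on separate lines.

After step 1: ants at (0,2),(3,1),(1,2)
  0 0 1 0
  0 0 2 0
  0 0 0 0
  2 4 0 0
After step 2: ants at (1,2),(3,0),(0,2)
  0 0 2 0
  0 0 3 0
  0 0 0 0
  3 3 0 0
After step 3: ants at (0,2),(3,1),(1,2)
  0 0 3 0
  0 0 4 0
  0 0 0 0
  2 4 0 0
After step 4: ants at (1,2),(3,0),(0,2)
  0 0 4 0
  0 0 5 0
  0 0 0 0
  3 3 0 0
After step 5: ants at (0,2),(3,1),(1,2)
  0 0 5 0
  0 0 6 0
  0 0 0 0
  2 4 0 0

0 0 5 0
0 0 6 0
0 0 0 0
2 4 0 0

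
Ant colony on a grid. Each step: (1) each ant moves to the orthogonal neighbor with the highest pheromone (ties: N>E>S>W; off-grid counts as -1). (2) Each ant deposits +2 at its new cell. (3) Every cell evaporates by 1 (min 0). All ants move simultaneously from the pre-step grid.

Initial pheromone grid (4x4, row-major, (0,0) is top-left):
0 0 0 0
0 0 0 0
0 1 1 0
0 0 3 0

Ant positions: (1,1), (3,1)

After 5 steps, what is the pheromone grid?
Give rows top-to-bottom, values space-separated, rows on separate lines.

After step 1: ants at (2,1),(3,2)
  0 0 0 0
  0 0 0 0
  0 2 0 0
  0 0 4 0
After step 2: ants at (1,1),(2,2)
  0 0 0 0
  0 1 0 0
  0 1 1 0
  0 0 3 0
After step 3: ants at (2,1),(3,2)
  0 0 0 0
  0 0 0 0
  0 2 0 0
  0 0 4 0
After step 4: ants at (1,1),(2,2)
  0 0 0 0
  0 1 0 0
  0 1 1 0
  0 0 3 0
After step 5: ants at (2,1),(3,2)
  0 0 0 0
  0 0 0 0
  0 2 0 0
  0 0 4 0

0 0 0 0
0 0 0 0
0 2 0 0
0 0 4 0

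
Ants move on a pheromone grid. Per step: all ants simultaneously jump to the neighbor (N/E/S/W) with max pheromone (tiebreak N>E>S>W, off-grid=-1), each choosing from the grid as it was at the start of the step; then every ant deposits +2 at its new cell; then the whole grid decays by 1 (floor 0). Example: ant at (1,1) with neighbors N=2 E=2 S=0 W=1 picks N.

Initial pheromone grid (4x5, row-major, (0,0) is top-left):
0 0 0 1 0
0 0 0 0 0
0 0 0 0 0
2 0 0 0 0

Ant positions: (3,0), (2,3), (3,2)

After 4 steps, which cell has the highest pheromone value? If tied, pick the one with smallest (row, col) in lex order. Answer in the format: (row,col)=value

Step 1: ant0:(3,0)->N->(2,0) | ant1:(2,3)->N->(1,3) | ant2:(3,2)->N->(2,2)
  grid max=1 at (1,3)
Step 2: ant0:(2,0)->S->(3,0) | ant1:(1,3)->N->(0,3) | ant2:(2,2)->N->(1,2)
  grid max=2 at (3,0)
Step 3: ant0:(3,0)->N->(2,0) | ant1:(0,3)->E->(0,4) | ant2:(1,2)->N->(0,2)
  grid max=1 at (0,2)
Step 4: ant0:(2,0)->S->(3,0) | ant1:(0,4)->S->(1,4) | ant2:(0,2)->E->(0,3)
  grid max=2 at (3,0)
Final grid:
  0 0 0 1 0
  0 0 0 0 1
  0 0 0 0 0
  2 0 0 0 0
Max pheromone 2 at (3,0)

Answer: (3,0)=2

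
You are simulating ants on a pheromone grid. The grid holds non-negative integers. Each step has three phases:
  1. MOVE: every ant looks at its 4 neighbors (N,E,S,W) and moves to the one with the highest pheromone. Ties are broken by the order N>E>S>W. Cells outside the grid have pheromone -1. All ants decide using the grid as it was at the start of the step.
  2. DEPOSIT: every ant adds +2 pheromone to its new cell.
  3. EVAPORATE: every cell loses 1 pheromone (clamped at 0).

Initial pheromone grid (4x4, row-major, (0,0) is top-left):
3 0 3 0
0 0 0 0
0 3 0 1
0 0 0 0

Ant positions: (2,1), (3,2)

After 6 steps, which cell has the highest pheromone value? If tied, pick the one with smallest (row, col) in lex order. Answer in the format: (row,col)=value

Answer: (2,1)=9

Derivation:
Step 1: ant0:(2,1)->N->(1,1) | ant1:(3,2)->N->(2,2)
  grid max=2 at (0,0)
Step 2: ant0:(1,1)->S->(2,1) | ant1:(2,2)->W->(2,1)
  grid max=5 at (2,1)
Step 3: ant0:(2,1)->N->(1,1) | ant1:(2,1)->N->(1,1)
  grid max=4 at (2,1)
Step 4: ant0:(1,1)->S->(2,1) | ant1:(1,1)->S->(2,1)
  grid max=7 at (2,1)
Step 5: ant0:(2,1)->N->(1,1) | ant1:(2,1)->N->(1,1)
  grid max=6 at (2,1)
Step 6: ant0:(1,1)->S->(2,1) | ant1:(1,1)->S->(2,1)
  grid max=9 at (2,1)
Final grid:
  0 0 0 0
  0 4 0 0
  0 9 0 0
  0 0 0 0
Max pheromone 9 at (2,1)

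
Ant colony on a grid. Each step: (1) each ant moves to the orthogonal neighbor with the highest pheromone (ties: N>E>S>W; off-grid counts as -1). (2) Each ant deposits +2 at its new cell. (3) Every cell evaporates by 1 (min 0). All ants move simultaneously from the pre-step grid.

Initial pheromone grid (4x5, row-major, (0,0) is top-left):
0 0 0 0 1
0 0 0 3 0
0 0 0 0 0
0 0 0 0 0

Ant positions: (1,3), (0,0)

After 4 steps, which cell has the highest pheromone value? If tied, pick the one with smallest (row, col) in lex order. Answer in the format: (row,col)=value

Answer: (1,3)=5

Derivation:
Step 1: ant0:(1,3)->N->(0,3) | ant1:(0,0)->E->(0,1)
  grid max=2 at (1,3)
Step 2: ant0:(0,3)->S->(1,3) | ant1:(0,1)->E->(0,2)
  grid max=3 at (1,3)
Step 3: ant0:(1,3)->N->(0,3) | ant1:(0,2)->E->(0,3)
  grid max=3 at (0,3)
Step 4: ant0:(0,3)->S->(1,3) | ant1:(0,3)->S->(1,3)
  grid max=5 at (1,3)
Final grid:
  0 0 0 2 0
  0 0 0 5 0
  0 0 0 0 0
  0 0 0 0 0
Max pheromone 5 at (1,3)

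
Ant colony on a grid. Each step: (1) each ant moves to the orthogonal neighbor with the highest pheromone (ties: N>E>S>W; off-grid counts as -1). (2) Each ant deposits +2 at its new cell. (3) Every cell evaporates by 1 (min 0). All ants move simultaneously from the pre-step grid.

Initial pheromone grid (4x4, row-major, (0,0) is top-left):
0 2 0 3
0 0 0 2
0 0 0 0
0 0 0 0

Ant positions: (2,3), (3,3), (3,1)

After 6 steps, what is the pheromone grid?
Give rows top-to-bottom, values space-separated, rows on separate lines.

After step 1: ants at (1,3),(2,3),(2,1)
  0 1 0 2
  0 0 0 3
  0 1 0 1
  0 0 0 0
After step 2: ants at (0,3),(1,3),(1,1)
  0 0 0 3
  0 1 0 4
  0 0 0 0
  0 0 0 0
After step 3: ants at (1,3),(0,3),(0,1)
  0 1 0 4
  0 0 0 5
  0 0 0 0
  0 0 0 0
After step 4: ants at (0,3),(1,3),(0,2)
  0 0 1 5
  0 0 0 6
  0 0 0 0
  0 0 0 0
After step 5: ants at (1,3),(0,3),(0,3)
  0 0 0 8
  0 0 0 7
  0 0 0 0
  0 0 0 0
After step 6: ants at (0,3),(1,3),(1,3)
  0 0 0 9
  0 0 0 10
  0 0 0 0
  0 0 0 0

0 0 0 9
0 0 0 10
0 0 0 0
0 0 0 0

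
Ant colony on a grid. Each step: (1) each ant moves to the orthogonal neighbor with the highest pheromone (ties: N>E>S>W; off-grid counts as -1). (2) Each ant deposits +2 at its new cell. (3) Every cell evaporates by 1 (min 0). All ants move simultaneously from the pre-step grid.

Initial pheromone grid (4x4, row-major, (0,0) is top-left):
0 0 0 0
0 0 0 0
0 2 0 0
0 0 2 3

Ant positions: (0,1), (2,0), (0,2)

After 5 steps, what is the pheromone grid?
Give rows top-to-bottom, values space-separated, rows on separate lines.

After step 1: ants at (0,2),(2,1),(0,3)
  0 0 1 1
  0 0 0 0
  0 3 0 0
  0 0 1 2
After step 2: ants at (0,3),(1,1),(0,2)
  0 0 2 2
  0 1 0 0
  0 2 0 0
  0 0 0 1
After step 3: ants at (0,2),(2,1),(0,3)
  0 0 3 3
  0 0 0 0
  0 3 0 0
  0 0 0 0
After step 4: ants at (0,3),(1,1),(0,2)
  0 0 4 4
  0 1 0 0
  0 2 0 0
  0 0 0 0
After step 5: ants at (0,2),(2,1),(0,3)
  0 0 5 5
  0 0 0 0
  0 3 0 0
  0 0 0 0

0 0 5 5
0 0 0 0
0 3 0 0
0 0 0 0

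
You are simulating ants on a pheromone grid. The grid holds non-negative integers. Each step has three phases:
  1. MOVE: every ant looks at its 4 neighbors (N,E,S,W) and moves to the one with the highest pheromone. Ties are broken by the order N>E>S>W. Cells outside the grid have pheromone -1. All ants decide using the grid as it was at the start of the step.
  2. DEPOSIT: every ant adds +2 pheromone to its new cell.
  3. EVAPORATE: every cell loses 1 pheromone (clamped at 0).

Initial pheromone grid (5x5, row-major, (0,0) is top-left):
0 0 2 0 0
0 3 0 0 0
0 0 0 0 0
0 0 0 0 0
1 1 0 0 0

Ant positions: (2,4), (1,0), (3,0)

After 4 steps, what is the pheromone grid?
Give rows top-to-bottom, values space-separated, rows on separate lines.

After step 1: ants at (1,4),(1,1),(4,0)
  0 0 1 0 0
  0 4 0 0 1
  0 0 0 0 0
  0 0 0 0 0
  2 0 0 0 0
After step 2: ants at (0,4),(0,1),(3,0)
  0 1 0 0 1
  0 3 0 0 0
  0 0 0 0 0
  1 0 0 0 0
  1 0 0 0 0
After step 3: ants at (1,4),(1,1),(4,0)
  0 0 0 0 0
  0 4 0 0 1
  0 0 0 0 0
  0 0 0 0 0
  2 0 0 0 0
After step 4: ants at (0,4),(0,1),(3,0)
  0 1 0 0 1
  0 3 0 0 0
  0 0 0 0 0
  1 0 0 0 0
  1 0 0 0 0

0 1 0 0 1
0 3 0 0 0
0 0 0 0 0
1 0 0 0 0
1 0 0 0 0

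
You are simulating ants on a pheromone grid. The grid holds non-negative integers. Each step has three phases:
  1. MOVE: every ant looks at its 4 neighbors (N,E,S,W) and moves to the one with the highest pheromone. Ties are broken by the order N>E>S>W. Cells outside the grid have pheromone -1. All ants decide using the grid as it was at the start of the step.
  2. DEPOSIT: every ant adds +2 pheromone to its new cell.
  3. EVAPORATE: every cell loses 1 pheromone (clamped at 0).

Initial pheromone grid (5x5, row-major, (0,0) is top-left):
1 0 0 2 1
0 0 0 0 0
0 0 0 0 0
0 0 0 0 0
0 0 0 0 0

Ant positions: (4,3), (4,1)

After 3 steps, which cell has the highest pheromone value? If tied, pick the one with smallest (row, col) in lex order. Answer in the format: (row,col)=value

Step 1: ant0:(4,3)->N->(3,3) | ant1:(4,1)->N->(3,1)
  grid max=1 at (0,3)
Step 2: ant0:(3,3)->N->(2,3) | ant1:(3,1)->N->(2,1)
  grid max=1 at (2,1)
Step 3: ant0:(2,3)->N->(1,3) | ant1:(2,1)->N->(1,1)
  grid max=1 at (1,1)
Final grid:
  0 0 0 0 0
  0 1 0 1 0
  0 0 0 0 0
  0 0 0 0 0
  0 0 0 0 0
Max pheromone 1 at (1,1)

Answer: (1,1)=1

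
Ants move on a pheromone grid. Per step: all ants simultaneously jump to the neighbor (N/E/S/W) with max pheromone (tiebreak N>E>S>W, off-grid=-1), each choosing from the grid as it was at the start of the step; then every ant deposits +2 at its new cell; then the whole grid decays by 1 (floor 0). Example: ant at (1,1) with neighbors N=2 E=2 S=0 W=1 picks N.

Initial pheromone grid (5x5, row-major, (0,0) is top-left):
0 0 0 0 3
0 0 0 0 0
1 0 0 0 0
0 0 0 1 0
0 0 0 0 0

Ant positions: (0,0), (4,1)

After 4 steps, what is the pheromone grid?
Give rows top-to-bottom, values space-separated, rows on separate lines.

After step 1: ants at (0,1),(3,1)
  0 1 0 0 2
  0 0 0 0 0
  0 0 0 0 0
  0 1 0 0 0
  0 0 0 0 0
After step 2: ants at (0,2),(2,1)
  0 0 1 0 1
  0 0 0 0 0
  0 1 0 0 0
  0 0 0 0 0
  0 0 0 0 0
After step 3: ants at (0,3),(1,1)
  0 0 0 1 0
  0 1 0 0 0
  0 0 0 0 0
  0 0 0 0 0
  0 0 0 0 0
After step 4: ants at (0,4),(0,1)
  0 1 0 0 1
  0 0 0 0 0
  0 0 0 0 0
  0 0 0 0 0
  0 0 0 0 0

0 1 0 0 1
0 0 0 0 0
0 0 0 0 0
0 0 0 0 0
0 0 0 0 0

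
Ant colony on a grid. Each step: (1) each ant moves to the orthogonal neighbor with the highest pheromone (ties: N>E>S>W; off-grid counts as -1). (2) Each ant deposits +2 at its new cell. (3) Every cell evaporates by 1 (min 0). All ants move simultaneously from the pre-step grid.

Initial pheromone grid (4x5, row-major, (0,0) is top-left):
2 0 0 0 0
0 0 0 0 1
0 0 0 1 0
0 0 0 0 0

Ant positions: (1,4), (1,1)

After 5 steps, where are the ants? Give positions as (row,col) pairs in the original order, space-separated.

Step 1: ant0:(1,4)->N->(0,4) | ant1:(1,1)->N->(0,1)
  grid max=1 at (0,0)
Step 2: ant0:(0,4)->S->(1,4) | ant1:(0,1)->W->(0,0)
  grid max=2 at (0,0)
Step 3: ant0:(1,4)->N->(0,4) | ant1:(0,0)->E->(0,1)
  grid max=1 at (0,0)
Step 4: ant0:(0,4)->S->(1,4) | ant1:(0,1)->W->(0,0)
  grid max=2 at (0,0)
Step 5: ant0:(1,4)->N->(0,4) | ant1:(0,0)->E->(0,1)
  grid max=1 at (0,0)

(0,4) (0,1)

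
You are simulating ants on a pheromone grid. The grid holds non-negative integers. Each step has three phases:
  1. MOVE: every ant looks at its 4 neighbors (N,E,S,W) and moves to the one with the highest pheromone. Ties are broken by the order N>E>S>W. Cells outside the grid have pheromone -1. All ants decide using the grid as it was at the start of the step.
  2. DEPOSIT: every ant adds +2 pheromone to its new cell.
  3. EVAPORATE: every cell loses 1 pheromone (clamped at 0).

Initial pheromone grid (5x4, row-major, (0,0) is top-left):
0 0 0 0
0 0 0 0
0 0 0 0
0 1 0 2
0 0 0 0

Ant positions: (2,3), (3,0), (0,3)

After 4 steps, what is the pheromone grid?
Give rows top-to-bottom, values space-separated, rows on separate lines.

After step 1: ants at (3,3),(3,1),(1,3)
  0 0 0 0
  0 0 0 1
  0 0 0 0
  0 2 0 3
  0 0 0 0
After step 2: ants at (2,3),(2,1),(0,3)
  0 0 0 1
  0 0 0 0
  0 1 0 1
  0 1 0 2
  0 0 0 0
After step 3: ants at (3,3),(3,1),(1,3)
  0 0 0 0
  0 0 0 1
  0 0 0 0
  0 2 0 3
  0 0 0 0
After step 4: ants at (2,3),(2,1),(0,3)
  0 0 0 1
  0 0 0 0
  0 1 0 1
  0 1 0 2
  0 0 0 0

0 0 0 1
0 0 0 0
0 1 0 1
0 1 0 2
0 0 0 0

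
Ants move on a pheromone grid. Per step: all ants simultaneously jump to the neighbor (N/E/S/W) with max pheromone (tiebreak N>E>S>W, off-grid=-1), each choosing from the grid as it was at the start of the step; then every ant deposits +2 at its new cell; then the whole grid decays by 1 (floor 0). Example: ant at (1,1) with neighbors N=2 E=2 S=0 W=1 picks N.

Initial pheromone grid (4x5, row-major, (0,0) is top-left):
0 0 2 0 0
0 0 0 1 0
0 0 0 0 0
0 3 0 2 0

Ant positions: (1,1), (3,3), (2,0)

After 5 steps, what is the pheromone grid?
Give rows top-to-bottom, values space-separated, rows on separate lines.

After step 1: ants at (0,1),(2,3),(1,0)
  0 1 1 0 0
  1 0 0 0 0
  0 0 0 1 0
  0 2 0 1 0
After step 2: ants at (0,2),(3,3),(0,0)
  1 0 2 0 0
  0 0 0 0 0
  0 0 0 0 0
  0 1 0 2 0
After step 3: ants at (0,3),(2,3),(0,1)
  0 1 1 1 0
  0 0 0 0 0
  0 0 0 1 0
  0 0 0 1 0
After step 4: ants at (0,2),(3,3),(0,2)
  0 0 4 0 0
  0 0 0 0 0
  0 0 0 0 0
  0 0 0 2 0
After step 5: ants at (0,3),(2,3),(0,3)
  0 0 3 3 0
  0 0 0 0 0
  0 0 0 1 0
  0 0 0 1 0

0 0 3 3 0
0 0 0 0 0
0 0 0 1 0
0 0 0 1 0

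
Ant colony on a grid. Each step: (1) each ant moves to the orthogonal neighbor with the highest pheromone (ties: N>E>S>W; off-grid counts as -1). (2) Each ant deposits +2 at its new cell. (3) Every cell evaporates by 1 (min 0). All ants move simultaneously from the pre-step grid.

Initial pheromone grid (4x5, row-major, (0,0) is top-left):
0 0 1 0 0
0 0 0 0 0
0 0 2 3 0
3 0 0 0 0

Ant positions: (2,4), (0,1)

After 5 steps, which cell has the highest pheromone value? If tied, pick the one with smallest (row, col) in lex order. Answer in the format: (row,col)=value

Step 1: ant0:(2,4)->W->(2,3) | ant1:(0,1)->E->(0,2)
  grid max=4 at (2,3)
Step 2: ant0:(2,3)->W->(2,2) | ant1:(0,2)->E->(0,3)
  grid max=3 at (2,3)
Step 3: ant0:(2,2)->E->(2,3) | ant1:(0,3)->W->(0,2)
  grid max=4 at (2,3)
Step 4: ant0:(2,3)->W->(2,2) | ant1:(0,2)->E->(0,3)
  grid max=3 at (2,3)
Step 5: ant0:(2,2)->E->(2,3) | ant1:(0,3)->W->(0,2)
  grid max=4 at (2,3)
Final grid:
  0 0 2 0 0
  0 0 0 0 0
  0 0 1 4 0
  0 0 0 0 0
Max pheromone 4 at (2,3)

Answer: (2,3)=4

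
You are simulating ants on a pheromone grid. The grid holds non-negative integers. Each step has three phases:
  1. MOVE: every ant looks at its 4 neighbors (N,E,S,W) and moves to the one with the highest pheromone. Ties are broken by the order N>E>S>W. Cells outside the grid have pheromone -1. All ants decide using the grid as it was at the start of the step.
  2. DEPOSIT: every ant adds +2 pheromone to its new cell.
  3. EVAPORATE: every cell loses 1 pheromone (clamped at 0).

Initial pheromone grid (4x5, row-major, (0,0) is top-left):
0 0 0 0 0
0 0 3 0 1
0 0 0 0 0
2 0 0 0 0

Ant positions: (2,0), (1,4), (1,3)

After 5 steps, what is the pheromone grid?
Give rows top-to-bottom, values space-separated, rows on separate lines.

After step 1: ants at (3,0),(0,4),(1,2)
  0 0 0 0 1
  0 0 4 0 0
  0 0 0 0 0
  3 0 0 0 0
After step 2: ants at (2,0),(1,4),(0,2)
  0 0 1 0 0
  0 0 3 0 1
  1 0 0 0 0
  2 0 0 0 0
After step 3: ants at (3,0),(0,4),(1,2)
  0 0 0 0 1
  0 0 4 0 0
  0 0 0 0 0
  3 0 0 0 0
After step 4: ants at (2,0),(1,4),(0,2)
  0 0 1 0 0
  0 0 3 0 1
  1 0 0 0 0
  2 0 0 0 0
After step 5: ants at (3,0),(0,4),(1,2)
  0 0 0 0 1
  0 0 4 0 0
  0 0 0 0 0
  3 0 0 0 0

0 0 0 0 1
0 0 4 0 0
0 0 0 0 0
3 0 0 0 0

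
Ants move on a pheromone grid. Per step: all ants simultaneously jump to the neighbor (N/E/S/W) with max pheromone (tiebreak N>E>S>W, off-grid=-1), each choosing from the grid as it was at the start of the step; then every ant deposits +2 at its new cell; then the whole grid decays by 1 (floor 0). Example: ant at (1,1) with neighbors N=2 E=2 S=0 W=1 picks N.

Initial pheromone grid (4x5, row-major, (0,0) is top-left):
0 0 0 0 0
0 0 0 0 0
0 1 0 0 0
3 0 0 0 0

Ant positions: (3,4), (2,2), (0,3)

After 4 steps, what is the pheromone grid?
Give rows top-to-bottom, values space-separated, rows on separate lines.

After step 1: ants at (2,4),(2,1),(0,4)
  0 0 0 0 1
  0 0 0 0 0
  0 2 0 0 1
  2 0 0 0 0
After step 2: ants at (1,4),(1,1),(1,4)
  0 0 0 0 0
  0 1 0 0 3
  0 1 0 0 0
  1 0 0 0 0
After step 3: ants at (0,4),(2,1),(0,4)
  0 0 0 0 3
  0 0 0 0 2
  0 2 0 0 0
  0 0 0 0 0
After step 4: ants at (1,4),(1,1),(1,4)
  0 0 0 0 2
  0 1 0 0 5
  0 1 0 0 0
  0 0 0 0 0

0 0 0 0 2
0 1 0 0 5
0 1 0 0 0
0 0 0 0 0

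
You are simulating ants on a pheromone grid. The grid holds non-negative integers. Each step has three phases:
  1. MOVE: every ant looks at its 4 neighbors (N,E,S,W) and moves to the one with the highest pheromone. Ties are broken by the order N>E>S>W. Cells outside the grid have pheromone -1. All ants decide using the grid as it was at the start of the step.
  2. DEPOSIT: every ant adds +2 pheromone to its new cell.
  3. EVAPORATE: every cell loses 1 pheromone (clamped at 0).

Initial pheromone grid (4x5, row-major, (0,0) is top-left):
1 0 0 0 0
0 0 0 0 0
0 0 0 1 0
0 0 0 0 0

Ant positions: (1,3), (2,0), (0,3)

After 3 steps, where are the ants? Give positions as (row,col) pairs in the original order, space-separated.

Step 1: ant0:(1,3)->S->(2,3) | ant1:(2,0)->N->(1,0) | ant2:(0,3)->E->(0,4)
  grid max=2 at (2,3)
Step 2: ant0:(2,3)->N->(1,3) | ant1:(1,0)->N->(0,0) | ant2:(0,4)->S->(1,4)
  grid max=1 at (0,0)
Step 3: ant0:(1,3)->E->(1,4) | ant1:(0,0)->E->(0,1) | ant2:(1,4)->W->(1,3)
  grid max=2 at (1,3)

(1,4) (0,1) (1,3)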